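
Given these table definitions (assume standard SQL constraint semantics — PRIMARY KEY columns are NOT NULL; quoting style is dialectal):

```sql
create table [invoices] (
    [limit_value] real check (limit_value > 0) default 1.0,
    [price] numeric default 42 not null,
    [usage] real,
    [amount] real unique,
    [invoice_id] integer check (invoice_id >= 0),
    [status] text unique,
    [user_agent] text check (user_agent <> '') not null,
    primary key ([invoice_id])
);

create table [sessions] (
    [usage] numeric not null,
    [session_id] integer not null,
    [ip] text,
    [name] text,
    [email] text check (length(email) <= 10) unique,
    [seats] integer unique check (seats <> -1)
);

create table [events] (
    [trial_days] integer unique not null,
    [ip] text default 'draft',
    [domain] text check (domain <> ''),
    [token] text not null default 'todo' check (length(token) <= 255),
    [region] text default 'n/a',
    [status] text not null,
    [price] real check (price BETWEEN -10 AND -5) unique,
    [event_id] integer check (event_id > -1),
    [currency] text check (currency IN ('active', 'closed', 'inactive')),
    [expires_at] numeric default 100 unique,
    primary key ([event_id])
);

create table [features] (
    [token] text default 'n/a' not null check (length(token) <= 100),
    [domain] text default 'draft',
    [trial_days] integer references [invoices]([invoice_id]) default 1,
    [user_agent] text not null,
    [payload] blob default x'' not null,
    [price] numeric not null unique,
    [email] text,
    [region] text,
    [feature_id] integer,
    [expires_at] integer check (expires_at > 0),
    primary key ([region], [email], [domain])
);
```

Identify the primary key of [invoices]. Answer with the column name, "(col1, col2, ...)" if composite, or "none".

invoice_id

invoice_id is declared PRIMARY KEY as a table-level PRIMARY KEY clause.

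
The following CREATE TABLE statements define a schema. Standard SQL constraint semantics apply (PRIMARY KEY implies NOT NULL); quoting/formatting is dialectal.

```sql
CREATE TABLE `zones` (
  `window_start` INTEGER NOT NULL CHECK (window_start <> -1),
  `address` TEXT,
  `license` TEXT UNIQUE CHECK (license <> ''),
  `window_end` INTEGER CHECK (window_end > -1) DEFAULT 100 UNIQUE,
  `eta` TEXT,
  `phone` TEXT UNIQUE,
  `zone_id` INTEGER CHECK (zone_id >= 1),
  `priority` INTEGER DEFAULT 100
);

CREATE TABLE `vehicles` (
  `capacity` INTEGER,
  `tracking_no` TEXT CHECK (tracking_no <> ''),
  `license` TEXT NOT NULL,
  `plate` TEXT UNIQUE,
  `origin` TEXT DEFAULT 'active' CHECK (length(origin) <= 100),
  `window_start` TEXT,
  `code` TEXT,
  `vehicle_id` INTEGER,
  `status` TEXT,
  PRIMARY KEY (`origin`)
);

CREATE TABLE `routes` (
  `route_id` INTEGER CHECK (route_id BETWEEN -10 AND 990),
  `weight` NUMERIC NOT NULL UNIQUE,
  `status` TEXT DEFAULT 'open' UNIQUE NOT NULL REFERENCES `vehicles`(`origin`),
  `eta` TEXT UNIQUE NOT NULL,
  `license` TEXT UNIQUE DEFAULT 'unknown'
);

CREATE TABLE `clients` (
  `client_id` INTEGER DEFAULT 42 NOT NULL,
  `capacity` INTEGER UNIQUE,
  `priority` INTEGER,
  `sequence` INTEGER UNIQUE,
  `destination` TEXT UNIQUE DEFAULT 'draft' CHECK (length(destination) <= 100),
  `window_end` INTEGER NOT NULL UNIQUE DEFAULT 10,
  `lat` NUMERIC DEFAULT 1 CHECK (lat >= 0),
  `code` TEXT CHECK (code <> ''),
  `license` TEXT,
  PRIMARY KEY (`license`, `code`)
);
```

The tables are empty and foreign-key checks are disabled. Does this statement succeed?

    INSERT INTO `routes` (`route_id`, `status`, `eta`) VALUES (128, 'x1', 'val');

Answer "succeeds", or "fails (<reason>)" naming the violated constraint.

fails (NOT NULL on weight)

weight is omitted from the column list and has no DEFAULT, so it would receive NULL.
But weight is declared NOT NULL.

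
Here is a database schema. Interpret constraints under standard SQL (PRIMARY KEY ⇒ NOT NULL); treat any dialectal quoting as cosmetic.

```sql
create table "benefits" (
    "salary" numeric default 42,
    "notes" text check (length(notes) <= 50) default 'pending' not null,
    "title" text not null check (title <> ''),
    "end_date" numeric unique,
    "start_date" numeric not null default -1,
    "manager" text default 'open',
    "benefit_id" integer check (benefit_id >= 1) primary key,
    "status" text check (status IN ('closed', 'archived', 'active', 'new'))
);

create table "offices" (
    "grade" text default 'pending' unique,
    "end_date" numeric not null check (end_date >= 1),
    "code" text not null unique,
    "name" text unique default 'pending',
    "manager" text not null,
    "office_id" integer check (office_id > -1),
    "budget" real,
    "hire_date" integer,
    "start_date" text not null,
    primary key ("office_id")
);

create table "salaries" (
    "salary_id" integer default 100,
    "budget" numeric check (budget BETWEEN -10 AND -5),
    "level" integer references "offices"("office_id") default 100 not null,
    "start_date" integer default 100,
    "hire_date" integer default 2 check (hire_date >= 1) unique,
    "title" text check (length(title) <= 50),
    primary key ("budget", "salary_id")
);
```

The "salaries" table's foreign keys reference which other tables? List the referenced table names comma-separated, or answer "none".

offices

- level REFERENCES offices(office_id).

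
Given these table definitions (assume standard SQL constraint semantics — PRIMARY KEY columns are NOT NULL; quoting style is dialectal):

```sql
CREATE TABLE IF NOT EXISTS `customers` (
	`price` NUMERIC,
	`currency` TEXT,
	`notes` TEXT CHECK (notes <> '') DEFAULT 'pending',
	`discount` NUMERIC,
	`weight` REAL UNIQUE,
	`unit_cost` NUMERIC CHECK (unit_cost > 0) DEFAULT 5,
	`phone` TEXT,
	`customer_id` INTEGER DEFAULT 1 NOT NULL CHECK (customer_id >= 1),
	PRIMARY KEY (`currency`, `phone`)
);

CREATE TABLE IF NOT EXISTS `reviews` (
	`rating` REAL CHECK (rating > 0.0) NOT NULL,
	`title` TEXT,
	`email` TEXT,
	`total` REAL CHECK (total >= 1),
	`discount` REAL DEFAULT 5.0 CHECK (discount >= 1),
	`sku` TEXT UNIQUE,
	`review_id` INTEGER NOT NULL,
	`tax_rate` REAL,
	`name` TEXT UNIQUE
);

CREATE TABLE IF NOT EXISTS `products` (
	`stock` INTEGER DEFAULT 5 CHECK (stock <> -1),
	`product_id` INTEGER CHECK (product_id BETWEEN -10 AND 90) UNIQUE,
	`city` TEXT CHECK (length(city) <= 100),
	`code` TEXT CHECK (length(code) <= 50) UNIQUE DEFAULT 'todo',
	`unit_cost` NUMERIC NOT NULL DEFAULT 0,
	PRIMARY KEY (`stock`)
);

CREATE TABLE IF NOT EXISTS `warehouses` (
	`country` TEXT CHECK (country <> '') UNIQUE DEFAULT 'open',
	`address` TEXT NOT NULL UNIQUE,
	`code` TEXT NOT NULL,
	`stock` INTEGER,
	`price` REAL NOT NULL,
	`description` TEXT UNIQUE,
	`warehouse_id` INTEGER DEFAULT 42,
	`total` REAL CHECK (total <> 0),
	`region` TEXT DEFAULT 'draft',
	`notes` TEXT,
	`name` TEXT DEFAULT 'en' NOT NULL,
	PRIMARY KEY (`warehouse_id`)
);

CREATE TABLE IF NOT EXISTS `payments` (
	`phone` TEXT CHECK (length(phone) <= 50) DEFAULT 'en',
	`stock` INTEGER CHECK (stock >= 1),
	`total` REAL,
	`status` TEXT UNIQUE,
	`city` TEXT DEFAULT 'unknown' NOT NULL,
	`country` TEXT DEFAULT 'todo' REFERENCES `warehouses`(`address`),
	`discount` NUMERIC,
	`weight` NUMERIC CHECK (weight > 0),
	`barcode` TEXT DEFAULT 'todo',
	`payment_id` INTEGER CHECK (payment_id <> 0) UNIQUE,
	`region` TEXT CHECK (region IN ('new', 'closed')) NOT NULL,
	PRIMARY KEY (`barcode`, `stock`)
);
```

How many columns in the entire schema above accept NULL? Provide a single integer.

customers: 5 nullable (price, notes, discount, weight, unit_cost — PK (currency, phone) and explicit NOT NULL columns excluded).
reviews: 7 nullable (title, email, total, discount, sku, tax_rate, name — PK none and explicit NOT NULL columns excluded).
products: 3 nullable (product_id, city, code — PK (stock) and explicit NOT NULL columns excluded).
warehouses: 6 nullable (country, stock, description, total, region, notes — PK (warehouse_id) and explicit NOT NULL columns excluded).
payments: 7 nullable (phone, total, status, country, discount, weight, payment_id — PK (barcode, stock) and explicit NOT NULL columns excluded).
Total: 5 + 7 + 3 + 6 + 7 = 28.

28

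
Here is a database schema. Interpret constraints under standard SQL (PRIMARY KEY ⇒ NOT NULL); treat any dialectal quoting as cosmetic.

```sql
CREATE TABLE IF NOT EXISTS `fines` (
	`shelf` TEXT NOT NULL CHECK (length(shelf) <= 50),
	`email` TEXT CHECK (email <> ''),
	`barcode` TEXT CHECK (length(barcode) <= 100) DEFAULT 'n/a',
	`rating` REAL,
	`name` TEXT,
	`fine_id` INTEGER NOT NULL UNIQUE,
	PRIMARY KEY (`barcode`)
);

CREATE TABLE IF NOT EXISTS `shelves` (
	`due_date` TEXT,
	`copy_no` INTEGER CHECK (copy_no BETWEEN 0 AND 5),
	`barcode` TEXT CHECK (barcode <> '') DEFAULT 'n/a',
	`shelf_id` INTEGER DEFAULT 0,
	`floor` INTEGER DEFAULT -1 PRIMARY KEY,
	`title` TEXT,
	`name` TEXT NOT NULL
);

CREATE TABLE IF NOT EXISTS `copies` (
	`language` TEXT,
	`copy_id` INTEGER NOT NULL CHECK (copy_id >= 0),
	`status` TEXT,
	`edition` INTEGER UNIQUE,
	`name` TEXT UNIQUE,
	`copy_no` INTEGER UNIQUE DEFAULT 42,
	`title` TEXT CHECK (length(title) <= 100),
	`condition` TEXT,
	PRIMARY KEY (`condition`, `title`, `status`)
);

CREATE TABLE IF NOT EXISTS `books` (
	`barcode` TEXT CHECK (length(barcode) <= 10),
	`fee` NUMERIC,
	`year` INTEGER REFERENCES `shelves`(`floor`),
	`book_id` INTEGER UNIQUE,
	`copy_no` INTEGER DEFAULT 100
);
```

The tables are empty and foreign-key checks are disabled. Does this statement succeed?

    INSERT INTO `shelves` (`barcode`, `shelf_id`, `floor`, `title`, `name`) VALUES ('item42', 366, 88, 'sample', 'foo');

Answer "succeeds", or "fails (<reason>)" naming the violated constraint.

succeeds

NOT NULL columns: floor is supplied; name is supplied.
CHECK constraints: 'item42' satisfies (barcode <> '').
No constraint is violated.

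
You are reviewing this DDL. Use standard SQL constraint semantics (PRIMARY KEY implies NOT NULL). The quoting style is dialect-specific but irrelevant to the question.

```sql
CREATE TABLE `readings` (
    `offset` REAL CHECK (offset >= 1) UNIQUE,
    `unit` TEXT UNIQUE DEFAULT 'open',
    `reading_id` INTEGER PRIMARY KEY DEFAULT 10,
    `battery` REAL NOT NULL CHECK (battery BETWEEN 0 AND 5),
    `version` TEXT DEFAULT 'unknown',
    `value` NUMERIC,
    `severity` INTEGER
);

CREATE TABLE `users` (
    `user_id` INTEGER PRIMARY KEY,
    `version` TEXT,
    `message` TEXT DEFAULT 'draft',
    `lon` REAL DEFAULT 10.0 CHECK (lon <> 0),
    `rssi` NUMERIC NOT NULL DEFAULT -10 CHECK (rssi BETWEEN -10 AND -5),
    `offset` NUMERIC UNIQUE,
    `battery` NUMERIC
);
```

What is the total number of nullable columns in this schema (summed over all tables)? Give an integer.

readings: 5 nullable (offset, unit, version, value, severity — PK (reading_id) and explicit NOT NULL columns excluded).
users: 5 nullable (version, message, lon, offset, battery — PK (user_id) and explicit NOT NULL columns excluded).
Total: 5 + 5 = 10.

10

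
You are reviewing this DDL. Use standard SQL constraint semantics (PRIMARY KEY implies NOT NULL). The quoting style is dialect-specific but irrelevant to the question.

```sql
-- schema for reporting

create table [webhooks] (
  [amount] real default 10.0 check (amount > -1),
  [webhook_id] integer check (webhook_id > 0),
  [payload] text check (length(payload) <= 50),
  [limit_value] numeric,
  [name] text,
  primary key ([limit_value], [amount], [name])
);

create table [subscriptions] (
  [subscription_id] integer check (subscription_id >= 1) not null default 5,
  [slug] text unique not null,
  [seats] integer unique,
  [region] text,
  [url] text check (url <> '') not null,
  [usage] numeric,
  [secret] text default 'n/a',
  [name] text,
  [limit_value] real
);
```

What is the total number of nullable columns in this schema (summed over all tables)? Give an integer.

webhooks: 2 nullable (webhook_id, payload — PK (limit_value, amount, name) and explicit NOT NULL columns excluded).
subscriptions: 6 nullable (seats, region, usage, secret, name, limit_value — PK none and explicit NOT NULL columns excluded).
Total: 2 + 6 = 8.

8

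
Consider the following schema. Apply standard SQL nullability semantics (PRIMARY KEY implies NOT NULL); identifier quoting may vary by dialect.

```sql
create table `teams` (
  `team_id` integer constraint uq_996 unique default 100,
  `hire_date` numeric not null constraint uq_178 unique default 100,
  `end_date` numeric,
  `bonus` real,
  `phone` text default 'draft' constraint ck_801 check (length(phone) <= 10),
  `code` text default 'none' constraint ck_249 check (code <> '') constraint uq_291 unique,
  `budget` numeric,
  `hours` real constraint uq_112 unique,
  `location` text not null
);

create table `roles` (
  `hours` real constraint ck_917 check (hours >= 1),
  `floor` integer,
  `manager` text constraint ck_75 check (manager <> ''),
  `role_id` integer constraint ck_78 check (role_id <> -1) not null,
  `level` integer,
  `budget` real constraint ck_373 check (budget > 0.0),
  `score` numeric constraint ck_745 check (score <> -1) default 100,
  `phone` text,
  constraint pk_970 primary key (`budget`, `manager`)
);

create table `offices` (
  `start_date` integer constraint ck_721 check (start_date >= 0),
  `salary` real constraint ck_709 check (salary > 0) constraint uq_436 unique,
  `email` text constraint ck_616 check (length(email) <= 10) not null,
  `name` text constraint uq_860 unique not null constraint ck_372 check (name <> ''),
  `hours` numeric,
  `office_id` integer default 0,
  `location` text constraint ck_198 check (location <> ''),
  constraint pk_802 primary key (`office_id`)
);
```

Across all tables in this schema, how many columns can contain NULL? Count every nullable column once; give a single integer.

teams: 7 nullable (team_id, end_date, bonus, phone, code, budget, hours — PK none and explicit NOT NULL columns excluded).
roles: 5 nullable (hours, floor, level, score, phone — PK (budget, manager) and explicit NOT NULL columns excluded).
offices: 4 nullable (start_date, salary, hours, location — PK (office_id) and explicit NOT NULL columns excluded).
Total: 7 + 5 + 4 = 16.

16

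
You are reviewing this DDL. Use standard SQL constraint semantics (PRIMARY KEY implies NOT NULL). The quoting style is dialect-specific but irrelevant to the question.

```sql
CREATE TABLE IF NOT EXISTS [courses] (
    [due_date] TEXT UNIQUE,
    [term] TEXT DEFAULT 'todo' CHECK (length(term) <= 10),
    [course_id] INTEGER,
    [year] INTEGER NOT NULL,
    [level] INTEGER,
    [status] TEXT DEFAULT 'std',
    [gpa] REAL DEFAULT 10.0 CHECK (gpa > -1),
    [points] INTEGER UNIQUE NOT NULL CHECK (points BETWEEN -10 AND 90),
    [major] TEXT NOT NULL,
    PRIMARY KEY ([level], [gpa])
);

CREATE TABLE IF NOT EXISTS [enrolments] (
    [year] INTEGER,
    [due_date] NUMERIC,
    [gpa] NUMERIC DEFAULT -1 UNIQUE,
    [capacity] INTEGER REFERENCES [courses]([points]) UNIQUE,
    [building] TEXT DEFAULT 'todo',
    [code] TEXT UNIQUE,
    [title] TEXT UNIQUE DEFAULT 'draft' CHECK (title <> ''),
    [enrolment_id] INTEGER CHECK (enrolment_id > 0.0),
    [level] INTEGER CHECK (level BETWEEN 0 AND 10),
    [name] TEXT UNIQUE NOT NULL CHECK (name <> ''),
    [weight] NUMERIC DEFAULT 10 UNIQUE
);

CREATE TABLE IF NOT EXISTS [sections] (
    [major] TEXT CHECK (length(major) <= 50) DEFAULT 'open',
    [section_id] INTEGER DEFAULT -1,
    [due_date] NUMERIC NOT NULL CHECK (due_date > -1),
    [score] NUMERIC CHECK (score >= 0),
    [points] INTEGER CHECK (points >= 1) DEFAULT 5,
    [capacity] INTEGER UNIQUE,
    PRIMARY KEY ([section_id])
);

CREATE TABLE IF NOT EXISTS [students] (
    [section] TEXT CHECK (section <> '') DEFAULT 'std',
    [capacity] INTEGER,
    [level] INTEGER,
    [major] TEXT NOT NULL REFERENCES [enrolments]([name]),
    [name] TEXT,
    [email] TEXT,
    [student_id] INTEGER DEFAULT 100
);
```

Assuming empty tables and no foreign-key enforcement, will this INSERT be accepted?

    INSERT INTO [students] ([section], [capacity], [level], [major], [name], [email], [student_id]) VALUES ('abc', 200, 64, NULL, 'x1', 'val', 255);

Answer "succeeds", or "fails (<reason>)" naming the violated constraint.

fails (NOT NULL on major)

major is explicitly set to NULL, but major is declared NOT NULL.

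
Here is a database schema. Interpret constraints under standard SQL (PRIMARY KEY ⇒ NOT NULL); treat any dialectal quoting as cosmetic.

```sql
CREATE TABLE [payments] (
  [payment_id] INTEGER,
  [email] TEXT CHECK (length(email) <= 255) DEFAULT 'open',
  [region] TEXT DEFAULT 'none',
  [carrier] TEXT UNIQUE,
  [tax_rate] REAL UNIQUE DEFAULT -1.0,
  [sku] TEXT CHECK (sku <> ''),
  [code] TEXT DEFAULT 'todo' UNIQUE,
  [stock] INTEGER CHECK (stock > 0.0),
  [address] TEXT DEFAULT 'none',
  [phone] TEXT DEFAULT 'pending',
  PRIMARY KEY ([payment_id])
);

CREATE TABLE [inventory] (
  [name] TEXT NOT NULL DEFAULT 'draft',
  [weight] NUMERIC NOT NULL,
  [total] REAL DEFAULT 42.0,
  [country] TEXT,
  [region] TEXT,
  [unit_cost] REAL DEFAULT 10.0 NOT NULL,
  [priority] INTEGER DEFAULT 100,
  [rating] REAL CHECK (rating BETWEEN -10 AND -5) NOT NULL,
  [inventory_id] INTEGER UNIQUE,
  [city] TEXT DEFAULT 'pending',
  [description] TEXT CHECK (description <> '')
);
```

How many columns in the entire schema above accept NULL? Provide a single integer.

payments: 9 nullable (email, region, carrier, tax_rate, sku, code, stock, address, phone — PK (payment_id) and explicit NOT NULL columns excluded).
inventory: 7 nullable (total, country, region, priority, inventory_id, city, description — PK none and explicit NOT NULL columns excluded).
Total: 9 + 7 = 16.

16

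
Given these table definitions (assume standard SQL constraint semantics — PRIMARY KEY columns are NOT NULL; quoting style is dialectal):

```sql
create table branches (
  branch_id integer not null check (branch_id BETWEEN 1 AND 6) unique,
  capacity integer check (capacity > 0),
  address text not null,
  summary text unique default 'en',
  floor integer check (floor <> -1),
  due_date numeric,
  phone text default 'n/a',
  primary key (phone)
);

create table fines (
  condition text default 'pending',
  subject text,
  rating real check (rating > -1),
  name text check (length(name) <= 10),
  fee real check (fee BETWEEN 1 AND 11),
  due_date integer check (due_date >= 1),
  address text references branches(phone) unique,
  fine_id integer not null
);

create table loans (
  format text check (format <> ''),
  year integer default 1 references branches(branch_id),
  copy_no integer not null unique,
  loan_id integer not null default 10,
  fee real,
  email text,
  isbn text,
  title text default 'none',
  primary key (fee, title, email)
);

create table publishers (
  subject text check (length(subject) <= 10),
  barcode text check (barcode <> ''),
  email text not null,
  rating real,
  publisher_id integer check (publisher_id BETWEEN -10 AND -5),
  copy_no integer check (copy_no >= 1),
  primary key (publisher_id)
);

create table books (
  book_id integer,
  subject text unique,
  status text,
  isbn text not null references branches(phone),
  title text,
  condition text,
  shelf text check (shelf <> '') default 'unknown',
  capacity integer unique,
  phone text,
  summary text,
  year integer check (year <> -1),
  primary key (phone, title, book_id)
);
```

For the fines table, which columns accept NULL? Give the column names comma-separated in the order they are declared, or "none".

condition, subject, rating, name, fee, due_date, address

- condition: DEFAULT only fills an omitted column; an explicit NULL is still allowed → nullable.
- subject: no NOT NULL constraint applies → nullable.
- rating: CHECK does not forbid NULL (a CHECK constraint passes when its expression is NULL) → nullable.
- name: CHECK does not forbid NULL (a CHECK constraint passes when its expression is NULL) → nullable.
- fee: CHECK does not forbid NULL (a CHECK constraint passes when its expression is NULL) → nullable.
- due_date: CHECK does not forbid NULL (a CHECK constraint passes when its expression is NULL) → nullable.
- address: a foreign key column may be NULL unless separately constrained → nullable.
- fine_id: declared NOT NULL → not nullable.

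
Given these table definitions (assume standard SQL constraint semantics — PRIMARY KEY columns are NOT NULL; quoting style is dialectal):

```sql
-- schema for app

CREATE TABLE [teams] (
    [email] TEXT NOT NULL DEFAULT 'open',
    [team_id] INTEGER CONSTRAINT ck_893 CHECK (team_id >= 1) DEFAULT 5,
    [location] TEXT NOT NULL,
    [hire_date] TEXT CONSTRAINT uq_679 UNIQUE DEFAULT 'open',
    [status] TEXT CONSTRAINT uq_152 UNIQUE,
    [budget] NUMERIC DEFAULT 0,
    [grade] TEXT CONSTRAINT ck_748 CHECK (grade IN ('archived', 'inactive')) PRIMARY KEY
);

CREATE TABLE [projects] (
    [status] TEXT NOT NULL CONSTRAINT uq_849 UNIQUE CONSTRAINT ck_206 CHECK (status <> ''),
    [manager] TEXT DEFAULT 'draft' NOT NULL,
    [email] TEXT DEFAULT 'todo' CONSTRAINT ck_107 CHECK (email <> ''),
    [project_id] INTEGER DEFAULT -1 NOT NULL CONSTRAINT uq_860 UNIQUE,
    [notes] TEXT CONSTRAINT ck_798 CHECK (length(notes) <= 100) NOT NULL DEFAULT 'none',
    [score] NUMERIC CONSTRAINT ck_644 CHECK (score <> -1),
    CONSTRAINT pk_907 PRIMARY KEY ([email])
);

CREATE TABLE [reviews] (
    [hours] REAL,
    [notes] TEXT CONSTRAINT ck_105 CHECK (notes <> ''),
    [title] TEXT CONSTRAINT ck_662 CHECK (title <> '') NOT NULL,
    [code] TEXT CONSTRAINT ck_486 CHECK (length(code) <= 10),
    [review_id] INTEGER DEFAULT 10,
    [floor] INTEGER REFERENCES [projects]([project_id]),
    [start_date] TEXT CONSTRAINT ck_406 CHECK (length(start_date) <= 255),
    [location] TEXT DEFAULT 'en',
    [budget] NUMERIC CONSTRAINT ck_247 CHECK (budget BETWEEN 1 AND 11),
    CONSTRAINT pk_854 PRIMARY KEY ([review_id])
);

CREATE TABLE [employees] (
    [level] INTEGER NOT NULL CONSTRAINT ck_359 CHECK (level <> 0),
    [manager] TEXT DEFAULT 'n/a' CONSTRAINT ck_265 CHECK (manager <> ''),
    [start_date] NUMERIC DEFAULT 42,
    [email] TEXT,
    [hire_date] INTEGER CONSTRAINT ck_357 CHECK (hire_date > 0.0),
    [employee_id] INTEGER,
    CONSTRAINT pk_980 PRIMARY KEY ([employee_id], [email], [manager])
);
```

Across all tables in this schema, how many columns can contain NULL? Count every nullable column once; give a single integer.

14

teams: 4 nullable (team_id, hire_date, status, budget — PK (grade) and explicit NOT NULL columns excluded).
projects: 1 nullable (score — PK (email) and explicit NOT NULL columns excluded).
reviews: 7 nullable (hours, notes, code, floor, start_date, location, budget — PK (review_id) and explicit NOT NULL columns excluded).
employees: 2 nullable (start_date, hire_date — PK (employee_id, email, manager) and explicit NOT NULL columns excluded).
Total: 4 + 1 + 7 + 2 = 14.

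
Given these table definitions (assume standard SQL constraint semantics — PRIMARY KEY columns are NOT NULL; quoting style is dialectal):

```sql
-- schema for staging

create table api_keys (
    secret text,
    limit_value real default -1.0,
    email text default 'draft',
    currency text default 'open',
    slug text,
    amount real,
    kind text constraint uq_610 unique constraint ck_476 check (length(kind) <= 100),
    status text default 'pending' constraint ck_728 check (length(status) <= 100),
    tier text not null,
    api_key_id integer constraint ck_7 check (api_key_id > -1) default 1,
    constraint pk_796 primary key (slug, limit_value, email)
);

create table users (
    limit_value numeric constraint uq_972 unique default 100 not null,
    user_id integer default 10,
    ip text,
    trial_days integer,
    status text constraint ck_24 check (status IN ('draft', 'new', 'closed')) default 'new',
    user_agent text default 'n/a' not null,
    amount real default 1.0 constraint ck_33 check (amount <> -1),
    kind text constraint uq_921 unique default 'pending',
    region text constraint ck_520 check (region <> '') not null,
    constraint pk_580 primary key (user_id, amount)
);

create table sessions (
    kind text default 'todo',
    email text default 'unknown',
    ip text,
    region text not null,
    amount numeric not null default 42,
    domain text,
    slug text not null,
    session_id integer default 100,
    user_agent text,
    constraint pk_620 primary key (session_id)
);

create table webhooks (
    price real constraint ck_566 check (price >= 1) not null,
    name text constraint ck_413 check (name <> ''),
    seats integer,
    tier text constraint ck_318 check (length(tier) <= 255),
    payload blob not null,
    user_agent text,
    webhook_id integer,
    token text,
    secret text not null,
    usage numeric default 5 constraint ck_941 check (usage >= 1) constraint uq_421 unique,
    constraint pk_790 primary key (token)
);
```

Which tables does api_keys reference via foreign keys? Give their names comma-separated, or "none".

No column in api_keys has a REFERENCES clause.

none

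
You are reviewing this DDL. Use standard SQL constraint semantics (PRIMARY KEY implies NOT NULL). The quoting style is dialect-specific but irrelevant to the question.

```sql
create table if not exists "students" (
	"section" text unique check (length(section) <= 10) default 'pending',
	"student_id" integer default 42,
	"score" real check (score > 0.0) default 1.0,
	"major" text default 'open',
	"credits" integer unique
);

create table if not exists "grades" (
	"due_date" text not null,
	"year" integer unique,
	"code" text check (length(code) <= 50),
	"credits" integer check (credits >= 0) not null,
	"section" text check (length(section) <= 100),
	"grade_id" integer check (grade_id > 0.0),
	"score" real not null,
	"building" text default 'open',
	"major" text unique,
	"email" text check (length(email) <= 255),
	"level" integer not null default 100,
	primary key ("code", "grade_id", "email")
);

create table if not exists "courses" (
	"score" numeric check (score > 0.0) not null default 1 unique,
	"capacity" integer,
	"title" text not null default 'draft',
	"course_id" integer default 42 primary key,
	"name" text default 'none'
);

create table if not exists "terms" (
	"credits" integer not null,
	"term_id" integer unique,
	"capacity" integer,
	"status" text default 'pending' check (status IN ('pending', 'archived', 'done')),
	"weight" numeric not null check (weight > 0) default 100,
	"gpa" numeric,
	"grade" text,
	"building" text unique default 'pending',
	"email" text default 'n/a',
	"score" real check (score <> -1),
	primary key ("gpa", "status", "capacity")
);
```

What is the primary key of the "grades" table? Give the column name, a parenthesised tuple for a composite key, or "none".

A table-level PRIMARY KEY clause names 3 columns: code, grade_id, email.
This is a composite key — the combination is unique, not each column individually.

(code, grade_id, email)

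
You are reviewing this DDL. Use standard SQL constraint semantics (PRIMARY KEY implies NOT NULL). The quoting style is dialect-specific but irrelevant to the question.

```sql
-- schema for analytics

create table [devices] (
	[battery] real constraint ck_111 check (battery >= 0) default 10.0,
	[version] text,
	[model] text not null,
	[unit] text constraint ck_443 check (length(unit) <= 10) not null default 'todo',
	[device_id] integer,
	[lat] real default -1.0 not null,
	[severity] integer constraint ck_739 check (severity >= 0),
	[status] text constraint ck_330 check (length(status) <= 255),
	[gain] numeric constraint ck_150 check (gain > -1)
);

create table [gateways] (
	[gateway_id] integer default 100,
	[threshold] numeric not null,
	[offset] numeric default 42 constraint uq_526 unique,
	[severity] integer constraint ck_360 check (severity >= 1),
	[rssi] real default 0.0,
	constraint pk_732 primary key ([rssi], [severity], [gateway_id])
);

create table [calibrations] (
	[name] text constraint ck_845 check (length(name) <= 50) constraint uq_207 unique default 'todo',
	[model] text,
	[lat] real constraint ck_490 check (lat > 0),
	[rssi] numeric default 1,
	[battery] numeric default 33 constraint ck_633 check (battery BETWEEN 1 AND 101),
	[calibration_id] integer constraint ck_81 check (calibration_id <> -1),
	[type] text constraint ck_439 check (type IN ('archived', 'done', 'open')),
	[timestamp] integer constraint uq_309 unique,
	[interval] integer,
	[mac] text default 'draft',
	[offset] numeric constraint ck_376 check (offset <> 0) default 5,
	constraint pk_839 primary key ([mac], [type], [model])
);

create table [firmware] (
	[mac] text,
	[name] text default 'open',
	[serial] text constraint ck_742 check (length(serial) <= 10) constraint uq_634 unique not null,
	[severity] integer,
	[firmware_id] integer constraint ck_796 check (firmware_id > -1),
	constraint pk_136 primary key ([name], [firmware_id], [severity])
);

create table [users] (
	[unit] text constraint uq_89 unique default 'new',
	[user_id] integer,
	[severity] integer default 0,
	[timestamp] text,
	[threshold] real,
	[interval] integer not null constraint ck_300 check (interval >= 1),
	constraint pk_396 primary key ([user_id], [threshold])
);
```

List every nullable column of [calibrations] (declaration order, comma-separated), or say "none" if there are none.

- name: CHECK does not forbid NULL (a CHECK constraint passes when its expression is NULL) → nullable.
- model: part of the PRIMARY KEY, which implies NOT NULL → not nullable.
- lat: CHECK does not forbid NULL (a CHECK constraint passes when its expression is NULL) → nullable.
- rssi: DEFAULT only fills an omitted column; an explicit NULL is still allowed → nullable.
- battery: CHECK does not forbid NULL (a CHECK constraint passes when its expression is NULL) → nullable.
- calibration_id: CHECK does not forbid NULL (a CHECK constraint passes when its expression is NULL) → nullable.
- type: part of the PRIMARY KEY, which implies NOT NULL → not nullable.
- timestamp: UNIQUE does not imply NOT NULL → nullable.
- interval: no NOT NULL constraint applies → nullable.
- mac: part of the PRIMARY KEY, which implies NOT NULL → not nullable.
- offset: CHECK does not forbid NULL (a CHECK constraint passes when its expression is NULL) → nullable.

name, lat, rssi, battery, calibration_id, timestamp, interval, offset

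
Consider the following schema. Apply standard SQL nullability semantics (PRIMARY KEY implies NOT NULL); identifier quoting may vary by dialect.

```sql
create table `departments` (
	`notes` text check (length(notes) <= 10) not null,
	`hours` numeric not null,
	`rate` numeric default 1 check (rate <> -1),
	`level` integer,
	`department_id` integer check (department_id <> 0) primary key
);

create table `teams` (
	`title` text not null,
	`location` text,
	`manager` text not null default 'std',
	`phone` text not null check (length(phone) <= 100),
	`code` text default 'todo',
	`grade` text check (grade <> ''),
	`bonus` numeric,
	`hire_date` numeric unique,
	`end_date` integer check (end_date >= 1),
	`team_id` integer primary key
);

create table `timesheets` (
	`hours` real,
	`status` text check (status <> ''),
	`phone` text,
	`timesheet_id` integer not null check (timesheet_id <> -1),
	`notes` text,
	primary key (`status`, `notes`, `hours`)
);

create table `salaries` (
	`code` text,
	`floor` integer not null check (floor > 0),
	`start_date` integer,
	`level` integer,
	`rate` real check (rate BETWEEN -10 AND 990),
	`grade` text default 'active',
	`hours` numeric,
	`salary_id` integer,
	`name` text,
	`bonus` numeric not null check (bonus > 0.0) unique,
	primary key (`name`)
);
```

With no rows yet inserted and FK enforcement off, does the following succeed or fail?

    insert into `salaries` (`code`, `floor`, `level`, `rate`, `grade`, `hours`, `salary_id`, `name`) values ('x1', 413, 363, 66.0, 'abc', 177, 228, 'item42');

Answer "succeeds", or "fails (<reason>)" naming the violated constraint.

bonus is omitted from the column list and has no DEFAULT, so it would receive NULL.
But bonus is declared NOT NULL.

fails (NOT NULL on bonus)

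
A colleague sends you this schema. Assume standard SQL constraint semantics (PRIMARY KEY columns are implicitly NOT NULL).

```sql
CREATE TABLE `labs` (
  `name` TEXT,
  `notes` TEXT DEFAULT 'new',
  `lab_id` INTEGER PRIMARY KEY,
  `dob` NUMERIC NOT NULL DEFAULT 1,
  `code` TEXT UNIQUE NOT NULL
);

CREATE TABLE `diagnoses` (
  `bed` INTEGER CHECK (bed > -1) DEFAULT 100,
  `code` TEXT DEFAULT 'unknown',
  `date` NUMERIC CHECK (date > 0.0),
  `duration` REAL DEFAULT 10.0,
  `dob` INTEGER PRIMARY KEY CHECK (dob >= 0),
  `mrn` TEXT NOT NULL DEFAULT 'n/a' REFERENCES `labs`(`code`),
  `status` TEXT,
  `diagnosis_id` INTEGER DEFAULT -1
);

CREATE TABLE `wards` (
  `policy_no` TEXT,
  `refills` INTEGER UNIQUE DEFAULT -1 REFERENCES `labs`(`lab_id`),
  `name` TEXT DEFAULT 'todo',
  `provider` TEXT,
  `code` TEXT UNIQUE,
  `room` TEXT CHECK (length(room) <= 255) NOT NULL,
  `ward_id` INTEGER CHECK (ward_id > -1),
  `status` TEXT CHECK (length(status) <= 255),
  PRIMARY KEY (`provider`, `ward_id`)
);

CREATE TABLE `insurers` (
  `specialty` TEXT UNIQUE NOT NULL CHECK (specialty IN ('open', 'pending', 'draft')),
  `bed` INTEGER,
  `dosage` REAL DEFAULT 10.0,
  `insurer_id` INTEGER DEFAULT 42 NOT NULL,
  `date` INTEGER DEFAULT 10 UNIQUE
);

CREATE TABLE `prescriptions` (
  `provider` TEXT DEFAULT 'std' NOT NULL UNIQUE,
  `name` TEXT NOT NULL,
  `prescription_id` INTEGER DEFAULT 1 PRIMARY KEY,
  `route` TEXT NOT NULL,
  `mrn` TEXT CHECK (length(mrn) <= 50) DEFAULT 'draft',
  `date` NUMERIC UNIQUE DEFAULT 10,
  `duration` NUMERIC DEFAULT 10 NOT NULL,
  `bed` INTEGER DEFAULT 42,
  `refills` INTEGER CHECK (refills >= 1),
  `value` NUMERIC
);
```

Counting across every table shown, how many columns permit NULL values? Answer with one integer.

labs: 2 nullable (name, notes — PK (lab_id) and explicit NOT NULL columns excluded).
diagnoses: 6 nullable (bed, code, date, duration, status, diagnosis_id — PK (dob) and explicit NOT NULL columns excluded).
wards: 5 nullable (policy_no, refills, name, code, status — PK (provider, ward_id) and explicit NOT NULL columns excluded).
insurers: 3 nullable (bed, dosage, date — PK none and explicit NOT NULL columns excluded).
prescriptions: 5 nullable (mrn, date, bed, refills, value — PK (prescription_id) and explicit NOT NULL columns excluded).
Total: 2 + 6 + 5 + 3 + 5 = 21.

21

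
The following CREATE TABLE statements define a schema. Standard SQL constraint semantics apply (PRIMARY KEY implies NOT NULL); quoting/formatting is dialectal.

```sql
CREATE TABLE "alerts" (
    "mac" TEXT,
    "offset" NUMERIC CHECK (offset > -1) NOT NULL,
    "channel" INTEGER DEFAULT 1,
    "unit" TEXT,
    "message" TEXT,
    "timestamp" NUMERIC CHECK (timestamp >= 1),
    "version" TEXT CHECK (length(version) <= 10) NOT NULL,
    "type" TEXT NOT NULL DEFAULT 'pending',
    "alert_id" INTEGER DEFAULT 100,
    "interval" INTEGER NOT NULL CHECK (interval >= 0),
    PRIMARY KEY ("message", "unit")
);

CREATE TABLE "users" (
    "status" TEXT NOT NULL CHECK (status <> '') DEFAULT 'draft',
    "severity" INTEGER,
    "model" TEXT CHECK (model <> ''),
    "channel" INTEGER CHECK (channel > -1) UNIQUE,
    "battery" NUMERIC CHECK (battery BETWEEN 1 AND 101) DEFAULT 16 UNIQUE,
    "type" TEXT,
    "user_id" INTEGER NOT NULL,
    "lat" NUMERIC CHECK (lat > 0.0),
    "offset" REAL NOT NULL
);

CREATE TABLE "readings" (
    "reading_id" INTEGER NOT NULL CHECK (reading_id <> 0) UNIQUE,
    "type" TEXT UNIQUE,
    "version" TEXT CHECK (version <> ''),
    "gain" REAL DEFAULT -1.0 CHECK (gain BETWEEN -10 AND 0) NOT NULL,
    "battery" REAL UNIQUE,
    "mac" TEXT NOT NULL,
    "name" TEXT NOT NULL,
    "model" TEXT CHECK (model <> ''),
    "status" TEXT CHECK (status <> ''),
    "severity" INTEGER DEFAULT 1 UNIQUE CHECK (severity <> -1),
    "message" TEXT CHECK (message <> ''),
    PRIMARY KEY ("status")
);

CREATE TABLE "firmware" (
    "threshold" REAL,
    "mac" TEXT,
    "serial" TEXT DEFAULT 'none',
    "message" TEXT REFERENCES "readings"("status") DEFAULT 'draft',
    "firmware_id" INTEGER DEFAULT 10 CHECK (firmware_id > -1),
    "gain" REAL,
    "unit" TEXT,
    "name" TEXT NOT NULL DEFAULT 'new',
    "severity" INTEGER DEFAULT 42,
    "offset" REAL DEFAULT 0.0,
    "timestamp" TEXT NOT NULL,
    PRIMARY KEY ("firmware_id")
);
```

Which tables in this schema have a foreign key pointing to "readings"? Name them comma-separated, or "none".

firmware

- firmware.message references readings(status).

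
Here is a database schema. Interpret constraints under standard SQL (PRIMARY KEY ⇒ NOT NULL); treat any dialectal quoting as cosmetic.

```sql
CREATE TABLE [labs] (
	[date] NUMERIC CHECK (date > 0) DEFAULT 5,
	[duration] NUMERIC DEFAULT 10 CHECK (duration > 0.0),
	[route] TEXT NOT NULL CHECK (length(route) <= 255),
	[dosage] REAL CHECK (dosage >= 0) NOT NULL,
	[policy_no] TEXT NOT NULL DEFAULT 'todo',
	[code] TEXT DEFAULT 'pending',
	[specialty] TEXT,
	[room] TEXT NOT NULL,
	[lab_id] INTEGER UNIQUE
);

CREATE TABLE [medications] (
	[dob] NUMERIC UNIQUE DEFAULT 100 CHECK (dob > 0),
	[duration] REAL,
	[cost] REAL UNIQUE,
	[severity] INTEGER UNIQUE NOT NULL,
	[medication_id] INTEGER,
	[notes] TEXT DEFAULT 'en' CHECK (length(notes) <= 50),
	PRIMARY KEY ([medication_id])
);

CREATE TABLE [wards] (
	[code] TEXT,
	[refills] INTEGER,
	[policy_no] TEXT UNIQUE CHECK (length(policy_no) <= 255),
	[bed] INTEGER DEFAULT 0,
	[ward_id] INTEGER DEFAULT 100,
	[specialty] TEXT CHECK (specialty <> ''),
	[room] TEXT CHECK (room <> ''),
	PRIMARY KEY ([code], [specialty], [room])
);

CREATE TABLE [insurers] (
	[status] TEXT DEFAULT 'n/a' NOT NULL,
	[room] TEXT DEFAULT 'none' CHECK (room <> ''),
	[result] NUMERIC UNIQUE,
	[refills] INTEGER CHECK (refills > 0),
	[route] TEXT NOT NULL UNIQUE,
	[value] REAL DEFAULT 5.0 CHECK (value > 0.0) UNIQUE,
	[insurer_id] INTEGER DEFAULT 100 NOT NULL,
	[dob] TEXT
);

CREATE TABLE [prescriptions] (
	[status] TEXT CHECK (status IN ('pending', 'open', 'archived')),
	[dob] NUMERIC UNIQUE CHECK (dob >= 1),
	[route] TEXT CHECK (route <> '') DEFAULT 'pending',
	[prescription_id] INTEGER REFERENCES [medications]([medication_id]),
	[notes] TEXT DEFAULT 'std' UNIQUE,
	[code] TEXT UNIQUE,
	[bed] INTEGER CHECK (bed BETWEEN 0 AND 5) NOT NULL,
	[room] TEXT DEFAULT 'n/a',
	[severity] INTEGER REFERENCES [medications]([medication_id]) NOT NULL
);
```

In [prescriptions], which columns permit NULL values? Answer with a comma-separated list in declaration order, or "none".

status, dob, route, prescription_id, notes, code, room

- status: CHECK does not forbid NULL (a CHECK constraint passes when its expression is NULL) → nullable.
- dob: CHECK does not forbid NULL (a CHECK constraint passes when its expression is NULL) → nullable.
- route: CHECK does not forbid NULL (a CHECK constraint passes when its expression is NULL) → nullable.
- prescription_id: a foreign key column may be NULL unless separately constrained → nullable.
- notes: UNIQUE does not imply NOT NULL → nullable.
- code: UNIQUE does not imply NOT NULL → nullable.
- bed: declared NOT NULL → not nullable.
- room: DEFAULT only fills an omitted column; an explicit NULL is still allowed → nullable.
- severity: declared NOT NULL → not nullable.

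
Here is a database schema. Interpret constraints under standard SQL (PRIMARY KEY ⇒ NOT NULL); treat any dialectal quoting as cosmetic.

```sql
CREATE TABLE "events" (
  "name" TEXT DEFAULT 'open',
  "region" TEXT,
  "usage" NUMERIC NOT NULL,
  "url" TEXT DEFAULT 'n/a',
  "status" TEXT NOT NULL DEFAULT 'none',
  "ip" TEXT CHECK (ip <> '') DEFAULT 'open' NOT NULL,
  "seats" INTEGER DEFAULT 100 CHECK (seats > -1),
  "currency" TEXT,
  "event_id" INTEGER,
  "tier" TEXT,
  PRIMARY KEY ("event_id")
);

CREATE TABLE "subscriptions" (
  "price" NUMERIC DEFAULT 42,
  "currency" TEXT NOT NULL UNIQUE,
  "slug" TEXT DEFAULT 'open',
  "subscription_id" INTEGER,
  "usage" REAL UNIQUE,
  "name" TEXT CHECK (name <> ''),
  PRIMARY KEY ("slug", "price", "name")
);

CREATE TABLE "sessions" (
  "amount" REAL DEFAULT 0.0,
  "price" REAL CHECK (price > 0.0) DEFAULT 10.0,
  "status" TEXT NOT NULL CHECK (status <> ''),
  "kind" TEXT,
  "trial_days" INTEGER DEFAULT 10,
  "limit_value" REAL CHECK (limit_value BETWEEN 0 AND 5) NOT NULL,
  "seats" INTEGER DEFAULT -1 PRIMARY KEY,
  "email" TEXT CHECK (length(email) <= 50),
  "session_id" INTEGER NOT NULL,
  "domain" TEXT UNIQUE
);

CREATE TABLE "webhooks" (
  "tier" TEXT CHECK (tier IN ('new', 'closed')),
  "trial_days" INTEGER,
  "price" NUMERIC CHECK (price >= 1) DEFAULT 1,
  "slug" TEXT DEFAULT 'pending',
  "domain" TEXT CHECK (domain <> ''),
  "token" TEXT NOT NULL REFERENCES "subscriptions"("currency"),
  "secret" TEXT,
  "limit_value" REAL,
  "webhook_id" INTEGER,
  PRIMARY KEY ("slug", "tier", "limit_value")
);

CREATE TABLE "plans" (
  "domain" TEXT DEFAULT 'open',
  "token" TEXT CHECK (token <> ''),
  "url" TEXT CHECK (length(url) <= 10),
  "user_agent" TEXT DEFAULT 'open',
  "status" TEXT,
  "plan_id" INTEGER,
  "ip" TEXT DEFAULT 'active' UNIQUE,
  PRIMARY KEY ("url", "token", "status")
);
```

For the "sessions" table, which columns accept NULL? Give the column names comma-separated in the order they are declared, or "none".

amount, price, kind, trial_days, email, domain

- amount: DEFAULT only fills an omitted column; an explicit NULL is still allowed → nullable.
- price: CHECK does not forbid NULL (a CHECK constraint passes when its expression is NULL) → nullable.
- status: declared NOT NULL → not nullable.
- kind: no NOT NULL constraint applies → nullable.
- trial_days: DEFAULT only fills an omitted column; an explicit NULL is still allowed → nullable.
- limit_value: declared NOT NULL → not nullable.
- seats: part of the PRIMARY KEY, which implies NOT NULL → not nullable.
- email: CHECK does not forbid NULL (a CHECK constraint passes when its expression is NULL) → nullable.
- session_id: declared NOT NULL → not nullable.
- domain: UNIQUE does not imply NOT NULL → nullable.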